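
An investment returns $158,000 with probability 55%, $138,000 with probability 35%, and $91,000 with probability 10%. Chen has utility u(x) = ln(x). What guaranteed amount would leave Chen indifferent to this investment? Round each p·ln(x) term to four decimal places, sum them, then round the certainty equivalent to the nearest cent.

$142,614.43

E[u] = 0.55·ln(158000) + 0.35·ln(138000) + 0.1·ln(91000) = 6.5837 + 4.1423 + 1.1419 = 11.8679
CE = e^11.8679 ≈ 142614.43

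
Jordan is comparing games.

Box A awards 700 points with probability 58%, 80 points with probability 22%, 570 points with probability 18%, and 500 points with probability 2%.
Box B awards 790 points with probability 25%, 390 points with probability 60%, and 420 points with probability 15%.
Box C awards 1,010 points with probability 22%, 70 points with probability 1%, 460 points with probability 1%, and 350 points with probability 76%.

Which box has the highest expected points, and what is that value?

Box A = 0.58 × 700 + 0.22 × 80 + 0.18 × 570 + 0.02 × 500 = 406 + 17.6 + 102.6 + 10 = 536.2
Box B = 0.25 × 790 + 0.6 × 390 + 0.15 × 420 = 197.5 + 234 + 63 = 494.5
Box C = 0.22 × 1010 + 0.01 × 70 + 0.01 × 460 + 0.76 × 350 = 222.2 + 0.7 + 4.6 + 266 = 493.5

Box A (536.2 points)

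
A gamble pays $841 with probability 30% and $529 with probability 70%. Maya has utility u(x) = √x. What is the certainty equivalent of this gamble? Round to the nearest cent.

$615.04

E[u] = 0.3·√841 + 0.7·√529 = 0.3·29 + 0.7·23 = 24.8
CE = (24.8)² = 615.04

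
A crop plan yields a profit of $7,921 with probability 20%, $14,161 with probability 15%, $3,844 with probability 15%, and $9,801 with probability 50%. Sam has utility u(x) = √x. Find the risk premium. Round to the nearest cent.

E[u] = 0.2·√7921 + 0.15·√14161 + 0.15·√3844 + 0.5·√9801 = 0.2·89 + 0.15·119 + 0.15·62 + 0.5·99 = 94.45
CE = (94.45)² = 8920.8025
Risk premium = EV − CE = 9185.45 − 8920.8025 = 264.6475

$264.65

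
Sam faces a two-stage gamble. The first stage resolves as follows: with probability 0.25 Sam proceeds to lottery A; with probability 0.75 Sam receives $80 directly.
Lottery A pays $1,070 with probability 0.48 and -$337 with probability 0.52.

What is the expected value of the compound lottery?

EV(A) = 0.48 × 1070 + 0.52 × (-337) = 513.6 − 175.24 = 338.36
Branch B: 80 (certain)
Overall = 0.25 × 338.36 + 0.75 × 80 = 84.59 + 60 = 144.59

$144.59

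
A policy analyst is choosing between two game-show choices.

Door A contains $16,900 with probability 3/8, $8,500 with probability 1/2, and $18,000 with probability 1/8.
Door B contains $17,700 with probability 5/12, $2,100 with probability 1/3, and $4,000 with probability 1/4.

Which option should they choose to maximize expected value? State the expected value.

Door A = 3/8 × 16900 + 1/2 × 8500 + 1/8 × 18000 = 6337.5 + 4250 + 2250 = 12837.5
Door B = 5/12 × 17700 + 1/3 × 2100 + 1/4 × 4000 = 7375 + 700 + 1000 = 9075

Door A ($12,837.50)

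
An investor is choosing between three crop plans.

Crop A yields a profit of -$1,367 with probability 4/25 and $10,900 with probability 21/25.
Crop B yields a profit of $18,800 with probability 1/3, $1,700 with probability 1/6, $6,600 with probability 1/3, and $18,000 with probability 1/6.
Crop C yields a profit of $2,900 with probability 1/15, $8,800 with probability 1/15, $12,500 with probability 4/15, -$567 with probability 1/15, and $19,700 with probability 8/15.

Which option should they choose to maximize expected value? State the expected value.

Crop A = 4/25 × (-1367) + 21/25 × 10900 = -218.72 + 9156 = 8937.28
Crop B = 1/3 × 18800 + 1/6 × 1700 + 1/3 × 6600 + 1/6 × 18000 = 6266.6667 + 283.3333 + 2200 + 3000 = 11750
Crop C = 1/15 × 2900 + 1/15 × 8800 + 4/15 × 12500 + 1/15 × (-567) + 8/15 × 19700 = 193.3333 + 586.6667 + 3333.3333 − 37.8 + 10506.6667 = 14582.2

Crop C ($14,582.20)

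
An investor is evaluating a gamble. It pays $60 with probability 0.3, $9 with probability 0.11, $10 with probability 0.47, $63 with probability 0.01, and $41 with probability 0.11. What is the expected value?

$28.83

EV = 0.3 × 60 + 0.11 × 9 + 0.47 × 10 + 0.01 × 63 + 0.11 × 41 = 18 + 0.99 + 4.7 + 0.63 + 4.51 = 28.83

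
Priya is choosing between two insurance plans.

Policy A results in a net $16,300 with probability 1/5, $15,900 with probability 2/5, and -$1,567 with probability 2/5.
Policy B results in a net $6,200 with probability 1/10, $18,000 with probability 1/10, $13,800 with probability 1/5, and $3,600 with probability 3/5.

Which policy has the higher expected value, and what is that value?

Policy A ($8,993.20)

Policy A = 1/5 × 16300 + 2/5 × 15900 + 2/5 × (-1567) = 3260 + 6360 − 626.8 = 8993.2
Policy B = 1/10 × 6200 + 1/10 × 18000 + 1/5 × 13800 + 3/5 × 3600 = 620 + 1800 + 2760 + 2160 = 7340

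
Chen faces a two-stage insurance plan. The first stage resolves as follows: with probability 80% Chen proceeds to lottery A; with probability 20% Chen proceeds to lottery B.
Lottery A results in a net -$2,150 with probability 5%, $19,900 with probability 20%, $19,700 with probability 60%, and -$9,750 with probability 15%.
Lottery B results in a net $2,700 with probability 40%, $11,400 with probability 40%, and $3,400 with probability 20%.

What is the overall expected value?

EV(A) = 0.05 × (-2150) + 0.2 × 19900 + 0.6 × 19700 + 0.15 × (-9750) = -107.5 + 3980 + 11820 − 1462.5 = 14230
EV(B) = 0.4 × 2700 + 0.4 × 11400 + 0.2 × 3400 = 1080 + 4560 + 680 = 6320
Overall = 0.8 × 14230 + 0.2 × 6320 = 11384 + 1264 = 12648

$12,648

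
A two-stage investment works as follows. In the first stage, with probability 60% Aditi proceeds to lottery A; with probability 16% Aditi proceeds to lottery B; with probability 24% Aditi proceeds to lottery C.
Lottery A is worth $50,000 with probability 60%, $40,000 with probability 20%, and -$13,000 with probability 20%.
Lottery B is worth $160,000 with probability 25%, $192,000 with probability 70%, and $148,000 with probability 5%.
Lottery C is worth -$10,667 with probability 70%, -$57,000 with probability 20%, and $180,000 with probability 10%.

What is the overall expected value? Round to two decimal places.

EV(A) = 0.6 × 50000 + 0.2 × 40000 + 0.2 × (-13000) = 30000 + 8000 − 2600 = 35400
EV(B) = 0.25 × 160000 + 0.7 × 192000 + 0.05 × 148000 = 40000 + 134400 + 7400 = 181800
EV(C) = 0.7 × (-10667) + 0.2 × (-57000) + 0.1 × 180000 = -7466.9 − 11400 + 18000 = -866.9
Overall = 0.6 × 35400 + 0.16 × 181800 + 0.24 × (-866.9) = 21240 + 29088 − 208.056 = 50119.944

$50,119.94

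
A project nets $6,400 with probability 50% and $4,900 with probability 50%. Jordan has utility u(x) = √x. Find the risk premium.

$25

E[u] = 0.5·√6400 + 0.5·√4900 = 0.5·80 + 0.5·70 = 75
CE = (75)² = 5625
Risk premium = EV − CE = 5650 − 5625 = 25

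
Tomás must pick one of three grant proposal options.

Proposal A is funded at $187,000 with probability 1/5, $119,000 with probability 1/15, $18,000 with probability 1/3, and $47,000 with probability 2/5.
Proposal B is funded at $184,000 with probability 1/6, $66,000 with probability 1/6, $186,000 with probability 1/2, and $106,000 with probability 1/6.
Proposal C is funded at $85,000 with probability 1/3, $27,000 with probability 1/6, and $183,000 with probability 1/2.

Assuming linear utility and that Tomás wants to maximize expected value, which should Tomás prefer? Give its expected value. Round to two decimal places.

Proposal A = 1/5 × 187000 + 1/15 × 119000 + 1/3 × 18000 + 2/5 × 47000 = 37400 + 7933.3333 + 6000 + 18800 = 70133.3333
Proposal B = 1/6 × 184000 + 1/6 × 66000 + 1/2 × 186000 + 1/6 × 106000 = 30666.6667 + 11000 + 93000 + 17666.6667 = 152333.3333
Proposal C = 1/3 × 85000 + 1/6 × 27000 + 1/2 × 183000 = 28333.3333 + 4500 + 91500 = 124333.3333

Proposal B ($152,333.33)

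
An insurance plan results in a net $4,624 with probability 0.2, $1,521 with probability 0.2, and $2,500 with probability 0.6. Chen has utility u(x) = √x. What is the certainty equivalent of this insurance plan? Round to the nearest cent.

$2,641.96

E[u] = 0.2·√4624 + 0.2·√1521 + 0.6·√2500 = 0.2·68 + 0.2·39 + 0.6·50 = 51.4
CE = (51.4)² = 2641.96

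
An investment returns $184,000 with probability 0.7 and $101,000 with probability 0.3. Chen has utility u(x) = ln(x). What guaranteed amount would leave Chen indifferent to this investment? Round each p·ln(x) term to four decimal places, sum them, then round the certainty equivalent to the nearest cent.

E[u] = 0.7·ln(184000) + 0.3·ln(101000) = 8.4859 + 3.4569 = 11.9428
CE = e^11.9428 ≈ 153706.47

$153,706.47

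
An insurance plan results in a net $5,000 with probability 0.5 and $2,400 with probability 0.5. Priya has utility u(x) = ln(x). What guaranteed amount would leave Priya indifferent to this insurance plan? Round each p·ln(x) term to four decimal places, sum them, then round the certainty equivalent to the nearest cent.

E[u] = 0.5·ln(5000) + 0.5·ln(2400) = 4.2586 + 3.8916 = 8.1502
CE = e^8.1502 ≈ 3464.07

$3,464.07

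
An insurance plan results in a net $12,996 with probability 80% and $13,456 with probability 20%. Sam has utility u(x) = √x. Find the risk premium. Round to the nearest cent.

E[u] = 0.8·√12996 + 0.2·√13456 = 0.8·114 + 0.2·116 = 114.4
CE = (114.4)² = 13087.36
Risk premium = EV − CE = 13088 − 13087.36 = 0.64

$0.64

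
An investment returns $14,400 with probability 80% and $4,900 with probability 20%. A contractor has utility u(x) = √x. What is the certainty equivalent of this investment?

$12,100

E[u] = 0.8·√14400 + 0.2·√4900 = 0.8·120 + 0.2·70 = 110
CE = (110)² = 12100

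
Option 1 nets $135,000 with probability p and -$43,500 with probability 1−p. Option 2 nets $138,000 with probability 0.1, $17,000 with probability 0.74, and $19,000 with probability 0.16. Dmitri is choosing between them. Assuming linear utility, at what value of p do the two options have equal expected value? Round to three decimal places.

EV(Option 2) = 0.1 × 138000 + 0.74 × 17000 + 0.16 × 19000 = 13800 + 12580 + 3040 = 29420
p·135000 + (1−p)·(-43500) = 29420
178500p − 43500 = 29420
p = (29420 + 43500) / 178500

p = 0.409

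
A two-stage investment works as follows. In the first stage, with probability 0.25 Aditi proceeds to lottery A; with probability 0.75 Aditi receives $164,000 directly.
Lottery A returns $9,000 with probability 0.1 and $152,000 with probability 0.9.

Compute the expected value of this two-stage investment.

$157,425

EV(A) = 0.1 × 9000 + 0.9 × 152000 = 900 + 136800 = 137700
Branch B: 164000 (certain)
Overall = 0.25 × 137700 + 0.75 × 164000 = 34425 + 123000 = 157425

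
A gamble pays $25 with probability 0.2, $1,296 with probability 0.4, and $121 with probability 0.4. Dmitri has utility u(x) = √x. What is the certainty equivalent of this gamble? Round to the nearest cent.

E[u] = 0.2·√25 + 0.4·√1296 + 0.4·√121 = 0.2·5 + 0.4·36 + 0.4·11 = 19.8
CE = (19.8)² = 392.04

$392.04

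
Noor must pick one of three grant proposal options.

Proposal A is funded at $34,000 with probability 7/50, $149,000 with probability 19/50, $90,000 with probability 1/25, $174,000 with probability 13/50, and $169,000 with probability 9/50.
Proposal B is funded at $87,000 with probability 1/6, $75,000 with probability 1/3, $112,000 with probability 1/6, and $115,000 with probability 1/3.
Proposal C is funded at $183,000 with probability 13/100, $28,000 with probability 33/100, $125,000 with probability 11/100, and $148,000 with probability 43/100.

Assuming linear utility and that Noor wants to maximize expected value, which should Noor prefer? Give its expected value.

Proposal A ($140,640)

Proposal A = 7/50 × 34000 + 19/50 × 149000 + 1/25 × 90000 + 13/50 × 174000 + 9/50 × 169000 = 4760 + 56620 + 3600 + 45240 + 30420 = 140640
Proposal B = 1/6 × 87000 + 1/3 × 75000 + 1/6 × 112000 + 1/3 × 115000 = 14500 + 25000 + 18666.6667 + 38333.3333 = 96500
Proposal C = 13/100 × 183000 + 33/100 × 28000 + 11/100 × 125000 + 43/100 × 148000 = 23790 + 9240 + 13750 + 63640 = 110420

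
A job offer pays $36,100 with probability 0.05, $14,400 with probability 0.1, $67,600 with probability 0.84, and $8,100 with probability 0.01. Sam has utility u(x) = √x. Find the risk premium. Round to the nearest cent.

$2,125.36

E[u] = 0.05·√36100 + 0.1·√14400 + 0.84·√67600 + 0.01·√8100 = 0.05·190 + 0.1·120 + 0.84·260 + 0.01·90 = 240.8
CE = (240.8)² = 57984.64
Risk premium = EV − CE = 60110 − 57984.64 = 2125.36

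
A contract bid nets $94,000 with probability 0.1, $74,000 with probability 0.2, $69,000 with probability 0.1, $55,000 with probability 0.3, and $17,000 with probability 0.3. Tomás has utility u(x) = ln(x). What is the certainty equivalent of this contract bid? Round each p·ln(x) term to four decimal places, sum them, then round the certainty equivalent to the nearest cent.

$44,289.37

E[u] = 0.1·ln(94000) + 0.2·ln(74000) + 0.1·ln(69000) + 0.3·ln(55000) + 0.3·ln(17000) = 1.1451 + 2.2424 + 1.1142 + 3.2745 + 2.9223 = 10.6985
CE = e^10.6985 ≈ 44289.37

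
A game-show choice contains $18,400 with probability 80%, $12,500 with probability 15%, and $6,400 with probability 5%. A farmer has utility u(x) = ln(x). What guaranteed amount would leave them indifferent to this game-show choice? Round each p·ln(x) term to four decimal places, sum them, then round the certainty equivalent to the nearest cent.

E[u] = 0.8·ln(18400) + 0.15·ln(12500) + 0.05·ln(6400) = 7.8561 + 1.4150 + 0.4382 = 9.7093
CE = e^9.7093 ≈ 16470.07

$16,470.07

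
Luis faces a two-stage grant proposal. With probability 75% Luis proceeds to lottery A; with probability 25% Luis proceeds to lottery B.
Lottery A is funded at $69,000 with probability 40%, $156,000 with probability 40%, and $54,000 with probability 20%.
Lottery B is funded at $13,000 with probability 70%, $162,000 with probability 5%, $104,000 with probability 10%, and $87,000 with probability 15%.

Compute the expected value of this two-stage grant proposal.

$85,762.50

EV(A) = 0.4 × 69000 + 0.4 × 156000 + 0.2 × 54000 = 27600 + 62400 + 10800 = 100800
EV(B) = 0.7 × 13000 + 0.05 × 162000 + 0.1 × 104000 + 0.15 × 87000 = 9100 + 8100 + 10400 + 13050 = 40650
Overall = 0.75 × 100800 + 0.25 × 40650 = 75600 + 10162.5 = 85762.5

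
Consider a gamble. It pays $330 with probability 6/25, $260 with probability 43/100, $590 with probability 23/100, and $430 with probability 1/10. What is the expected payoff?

EV = 6/25 × 330 + 43/100 × 260 + 23/100 × 590 + 1/10 × 430 = 79.2 + 111.8 + 135.7 + 43 = 369.7

$369.70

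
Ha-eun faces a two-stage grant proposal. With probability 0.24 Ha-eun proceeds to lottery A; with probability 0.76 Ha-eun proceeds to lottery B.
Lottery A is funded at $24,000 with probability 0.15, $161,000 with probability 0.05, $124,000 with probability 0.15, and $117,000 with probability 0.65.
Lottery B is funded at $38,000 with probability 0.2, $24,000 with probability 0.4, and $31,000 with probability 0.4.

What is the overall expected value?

$48,008

EV(A) = 0.15 × 24000 + 0.05 × 161000 + 0.15 × 124000 + 0.65 × 117000 = 3600 + 8050 + 18600 + 76050 = 106300
EV(B) = 0.2 × 38000 + 0.4 × 24000 + 0.4 × 31000 = 7600 + 9600 + 12400 = 29600
Overall = 0.24 × 106300 + 0.76 × 29600 = 25512 + 22496 = 48008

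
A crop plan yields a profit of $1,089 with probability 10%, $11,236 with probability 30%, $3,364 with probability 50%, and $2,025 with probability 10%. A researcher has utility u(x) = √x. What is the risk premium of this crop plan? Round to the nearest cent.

E[u] = 0.1·√1089 + 0.3·√11236 + 0.5·√3364 + 0.1·√2025 = 0.1·33 + 0.3·106 + 0.5·58 + 0.1·45 = 68.6
CE = (68.6)² = 4705.96
Risk premium = EV − CE = 5364.2 − 4705.96 = 658.24

$658.24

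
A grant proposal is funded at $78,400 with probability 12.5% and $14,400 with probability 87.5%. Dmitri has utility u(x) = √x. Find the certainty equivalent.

E[u] = 0.125·√78400 + 0.875·√14400 = 0.125·280 + 0.875·120 = 140
CE = (140)² = 19600

$19,600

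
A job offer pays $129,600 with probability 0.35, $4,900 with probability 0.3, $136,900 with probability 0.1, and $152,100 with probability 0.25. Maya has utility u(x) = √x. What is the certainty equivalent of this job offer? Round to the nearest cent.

$79,242.25

E[u] = 0.35·√129600 + 0.3·√4900 + 0.1·√136900 + 0.25·√152100 = 0.35·360 + 0.3·70 + 0.1·370 + 0.25·390 = 281.5
CE = (281.5)² = 79242.25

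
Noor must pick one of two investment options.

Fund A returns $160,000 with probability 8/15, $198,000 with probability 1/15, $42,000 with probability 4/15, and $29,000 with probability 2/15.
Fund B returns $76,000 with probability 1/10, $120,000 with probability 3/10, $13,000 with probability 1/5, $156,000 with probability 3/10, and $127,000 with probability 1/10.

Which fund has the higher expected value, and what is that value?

Fund A = 8/15 × 160000 + 1/15 × 198000 + 4/15 × 42000 + 2/15 × 29000 = 85333.3333 + 13200 + 11200 + 3866.6667 = 113600
Fund B = 1/10 × 76000 + 3/10 × 120000 + 1/5 × 13000 + 3/10 × 156000 + 1/10 × 127000 = 7600 + 36000 + 2600 + 46800 + 12700 = 105700

Fund A ($113,600)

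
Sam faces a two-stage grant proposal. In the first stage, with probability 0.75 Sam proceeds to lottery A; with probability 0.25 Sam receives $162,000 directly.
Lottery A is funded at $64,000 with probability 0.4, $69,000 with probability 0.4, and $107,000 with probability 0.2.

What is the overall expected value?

EV(A) = 0.4 × 64000 + 0.4 × 69000 + 0.2 × 107000 = 25600 + 27600 + 21400 = 74600
Branch B: 162000 (certain)
Overall = 0.75 × 74600 + 0.25 × 162000 = 55950 + 40500 = 96450

$96,450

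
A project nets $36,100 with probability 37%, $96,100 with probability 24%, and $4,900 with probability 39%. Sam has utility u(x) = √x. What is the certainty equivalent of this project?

E[u] = 0.37·√36100 + 0.24·√96100 + 0.39·√4900 = 0.37·190 + 0.24·310 + 0.39·70 = 172
CE = (172)² = 29584

$29,584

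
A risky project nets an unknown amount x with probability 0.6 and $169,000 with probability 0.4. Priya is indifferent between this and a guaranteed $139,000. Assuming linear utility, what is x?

x = $119,000

0.6·x + 0.4·169000 = 139000
0.6·x = 139000 − 67600 = 71400
x = 71400 / 0.6 = 119000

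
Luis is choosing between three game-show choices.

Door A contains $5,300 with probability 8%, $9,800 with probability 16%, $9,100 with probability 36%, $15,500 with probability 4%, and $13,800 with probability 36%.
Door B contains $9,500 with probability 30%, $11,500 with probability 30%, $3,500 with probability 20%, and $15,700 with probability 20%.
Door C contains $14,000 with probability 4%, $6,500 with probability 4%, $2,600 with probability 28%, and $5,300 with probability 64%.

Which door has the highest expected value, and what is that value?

Door A ($10,856)

Door A = 0.08 × 5300 + 0.16 × 9800 + 0.36 × 9100 + 0.04 × 15500 + 0.36 × 13800 = 424 + 1568 + 3276 + 620 + 4968 = 10856
Door B = 0.3 × 9500 + 0.3 × 11500 + 0.2 × 3500 + 0.2 × 15700 = 2850 + 3450 + 700 + 3140 = 10140
Door C = 0.04 × 14000 + 0.04 × 6500 + 0.28 × 2600 + 0.64 × 5300 = 560 + 260 + 728 + 3392 = 4940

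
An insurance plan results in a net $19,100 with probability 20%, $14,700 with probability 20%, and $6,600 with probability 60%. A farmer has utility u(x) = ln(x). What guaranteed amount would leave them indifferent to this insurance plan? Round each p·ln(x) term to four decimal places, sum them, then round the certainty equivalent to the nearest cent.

$9,580.64

E[u] = 0.2·ln(19100) + 0.2·ln(14700) + 0.6·ln(6600) = 1.9715 + 1.9191 + 5.2769 = 9.1675
CE = e^9.1675 ≈ 9580.64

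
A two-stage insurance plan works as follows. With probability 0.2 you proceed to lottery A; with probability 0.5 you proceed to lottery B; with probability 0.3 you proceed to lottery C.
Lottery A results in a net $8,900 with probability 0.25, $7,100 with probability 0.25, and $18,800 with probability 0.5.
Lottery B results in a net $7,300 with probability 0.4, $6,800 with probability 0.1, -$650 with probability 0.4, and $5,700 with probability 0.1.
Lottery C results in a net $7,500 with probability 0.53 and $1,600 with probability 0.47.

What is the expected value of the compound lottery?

EV(A) = 0.25 × 8900 + 0.25 × 7100 + 0.5 × 18800 = 2225 + 1775 + 9400 = 13400
EV(B) = 0.4 × 7300 + 0.1 × 6800 + 0.4 × (-650) + 0.1 × 5700 = 2920 + 680 − 260 + 570 = 3910
EV(C) = 0.53 × 7500 + 0.47 × 1600 = 3975 + 752 = 4727
Overall = 0.2 × 13400 + 0.5 × 3910 + 0.3 × 4727 = 2680 + 1955 + 1418.1 = 6053.1

$6,053.10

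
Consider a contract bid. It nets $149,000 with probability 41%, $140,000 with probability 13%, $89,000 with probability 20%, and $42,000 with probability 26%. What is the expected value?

EV = 0.41 × 149000 + 0.13 × 140000 + 0.2 × 89000 + 0.26 × 42000 = 61090 + 18200 + 17800 + 10920 = 108010

$108,010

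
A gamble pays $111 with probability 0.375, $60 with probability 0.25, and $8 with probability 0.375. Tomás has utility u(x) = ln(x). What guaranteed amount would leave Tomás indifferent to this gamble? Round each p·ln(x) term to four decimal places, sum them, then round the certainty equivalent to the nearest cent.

$35.50

E[u] = 0.375·ln(111) + 0.25·ln(60) + 0.375·ln(8) = 1.7661 + 1.0236 + 0.7798 = 3.5695
CE = e^3.5695 ≈ 35.50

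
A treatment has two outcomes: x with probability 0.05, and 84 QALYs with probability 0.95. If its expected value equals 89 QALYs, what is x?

0.05·x + 0.95·84 = 89
0.05·x = 89 − 79.8 = 9.2
x = 9.2 / 0.05 = 184

x = 184 QALYs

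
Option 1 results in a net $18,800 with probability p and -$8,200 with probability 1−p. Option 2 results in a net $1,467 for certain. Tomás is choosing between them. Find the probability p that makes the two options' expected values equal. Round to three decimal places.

p·18800 + (1−p)·(-8200) = 1467
27000p − 8200 = 1467
p = (1467 + 8200) / 27000

p = 0.358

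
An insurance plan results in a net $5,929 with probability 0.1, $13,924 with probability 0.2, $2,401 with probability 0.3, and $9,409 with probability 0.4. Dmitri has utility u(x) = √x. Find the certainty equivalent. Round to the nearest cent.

$7,191.04

E[u] = 0.1·√5929 + 0.2·√13924 + 0.3·√2401 + 0.4·√9409 = 0.1·77 + 0.2·118 + 0.3·49 + 0.4·97 = 84.8
CE = (84.8)² = 7191.04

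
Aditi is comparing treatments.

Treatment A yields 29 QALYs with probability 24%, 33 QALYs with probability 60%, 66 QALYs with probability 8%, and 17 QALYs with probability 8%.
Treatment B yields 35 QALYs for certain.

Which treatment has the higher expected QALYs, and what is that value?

Treatment A = 0.24 × 29 + 0.6 × 33 + 0.08 × 66 + 0.08 × 17 = 6.96 + 19.8 + 5.28 + 1.36 = 33.4
Treatment B: 35 (certain)

Treatment B (35 QALYs)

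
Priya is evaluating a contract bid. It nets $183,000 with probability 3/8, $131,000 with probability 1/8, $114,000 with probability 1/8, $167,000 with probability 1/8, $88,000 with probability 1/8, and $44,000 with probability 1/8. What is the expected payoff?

$136,625

EV = 3/8 × 183000 + 1/8 × 131000 + 1/8 × 114000 + 1/8 × 167000 + 1/8 × 88000 + 1/8 × 44000 = 68625 + 16375 + 14250 + 20875 + 11000 + 5500 = 136625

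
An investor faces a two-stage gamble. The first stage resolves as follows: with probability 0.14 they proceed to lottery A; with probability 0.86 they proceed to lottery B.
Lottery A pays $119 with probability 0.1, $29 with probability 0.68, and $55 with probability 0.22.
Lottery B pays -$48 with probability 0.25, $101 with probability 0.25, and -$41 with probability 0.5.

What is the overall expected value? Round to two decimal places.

-$0.11

EV(A) = 0.1 × 119 + 0.68 × 29 + 0.22 × 55 = 11.9 + 19.72 + 12.1 = 43.72
EV(B) = 0.25 × (-48) + 0.25 × 101 + 0.5 × (-41) = -12 + 25.25 − 20.5 = -7.25
Overall = 0.14 × 43.72 + 0.86 × (-7.25) = 6.1208 − 6.235 = -0.1142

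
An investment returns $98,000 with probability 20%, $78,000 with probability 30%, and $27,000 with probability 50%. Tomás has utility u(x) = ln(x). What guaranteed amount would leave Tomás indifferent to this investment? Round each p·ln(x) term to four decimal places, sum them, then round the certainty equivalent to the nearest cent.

E[u] = 0.2·ln(98000) + 0.3·ln(78000) + 0.5·ln(27000) = 2.2985 + 3.3793 + 5.1018 = 10.7796
CE = e^10.7796 ≈ 48030.91

$48,030.91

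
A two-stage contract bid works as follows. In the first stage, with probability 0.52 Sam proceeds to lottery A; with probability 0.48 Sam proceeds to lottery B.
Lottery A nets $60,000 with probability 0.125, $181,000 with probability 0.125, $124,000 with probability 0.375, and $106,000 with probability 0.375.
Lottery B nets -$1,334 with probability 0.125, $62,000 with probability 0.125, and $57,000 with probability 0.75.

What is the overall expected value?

EV(A) = 0.125 × 60000 + 0.125 × 181000 + 0.375 × 124000 + 0.375 × 106000 = 7500 + 22625 + 46500 + 39750 = 116375
EV(B) = 0.125 × (-1334) + 0.125 × 62000 + 0.75 × 57000 = -166.75 + 7750 + 42750 = 50333.25
Overall = 0.52 × 116375 + 0.48 × 50333.25 = 60515 + 24159.96 = 84674.96

$84,674.96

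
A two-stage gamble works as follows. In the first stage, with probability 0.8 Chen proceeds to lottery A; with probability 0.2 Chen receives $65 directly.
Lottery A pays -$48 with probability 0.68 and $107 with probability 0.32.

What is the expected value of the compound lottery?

$14.28

EV(A) = 0.68 × (-48) + 0.32 × 107 = -32.64 + 34.24 = 1.6
Branch B: 65 (certain)
Overall = 0.8 × 1.6 + 0.2 × 65 = 1.28 + 13 = 14.28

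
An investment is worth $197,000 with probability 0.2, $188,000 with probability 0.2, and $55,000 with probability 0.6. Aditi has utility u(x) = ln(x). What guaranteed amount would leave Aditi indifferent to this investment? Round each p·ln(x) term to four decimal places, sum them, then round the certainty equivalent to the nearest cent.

E[u] = 0.2·ln(197000) + 0.2·ln(188000) + 0.6·ln(55000) = 2.4382 + 2.4288 + 6.5491 = 11.4161
CE = e^11.4161 ≈ 90771.44

$90,771.44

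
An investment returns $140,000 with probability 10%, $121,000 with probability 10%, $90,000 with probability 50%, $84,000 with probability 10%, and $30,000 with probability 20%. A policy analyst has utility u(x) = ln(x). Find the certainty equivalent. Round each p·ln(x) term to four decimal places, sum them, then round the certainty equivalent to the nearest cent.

$77,249.83

E[u] = 0.1·ln(140000) + 0.1·ln(121000) + 0.5·ln(90000) + 0.1·ln(84000) + 0.2·ln(30000) = 1.1849 + 1.1704 + 5.7038 + 1.1339 + 2.0618 = 11.2548
CE = e^11.2548 ≈ 77249.83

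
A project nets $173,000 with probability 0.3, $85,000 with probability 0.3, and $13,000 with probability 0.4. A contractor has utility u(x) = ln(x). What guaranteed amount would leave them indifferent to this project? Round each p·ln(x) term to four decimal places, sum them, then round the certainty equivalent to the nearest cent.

$49,637.41

E[u] = 0.3·ln(173000) + 0.3·ln(85000) + 0.4·ln(13000) = 3.6183 + 3.4051 + 3.7891 = 10.8125
CE = e^10.8125 ≈ 49637.41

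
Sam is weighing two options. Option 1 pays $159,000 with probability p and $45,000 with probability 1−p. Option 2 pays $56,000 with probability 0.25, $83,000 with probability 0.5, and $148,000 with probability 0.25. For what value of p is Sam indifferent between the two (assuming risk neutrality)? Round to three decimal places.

EV(Option 2) = 0.25 × 56000 + 0.5 × 83000 + 0.25 × 148000 = 14000 + 41500 + 37000 = 92500
p·159000 + (1−p)·45000 = 92500
114000p + 45000 = 92500
p = (92500 − 45000) / 114000

p = 0.417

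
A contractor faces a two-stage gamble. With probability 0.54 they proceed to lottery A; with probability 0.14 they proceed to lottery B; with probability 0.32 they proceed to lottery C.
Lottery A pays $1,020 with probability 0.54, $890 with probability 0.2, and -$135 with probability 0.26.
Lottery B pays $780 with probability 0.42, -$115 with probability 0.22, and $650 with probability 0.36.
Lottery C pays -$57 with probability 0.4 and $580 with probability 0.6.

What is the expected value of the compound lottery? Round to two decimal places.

$553.74

EV(A) = 0.54 × 1020 + 0.2 × 890 + 0.26 × (-135) = 550.8 + 178 − 35.1 = 693.7
EV(B) = 0.42 × 780 + 0.22 × (-115) + 0.36 × 650 = 327.6 − 25.3 + 234 = 536.3
EV(C) = 0.4 × (-57) + 0.6 × 580 = -22.8 + 348 = 325.2
Overall = 0.54 × 693.7 + 0.14 × 536.3 + 0.32 × 325.2 = 374.598 + 75.082 + 104.064 = 553.744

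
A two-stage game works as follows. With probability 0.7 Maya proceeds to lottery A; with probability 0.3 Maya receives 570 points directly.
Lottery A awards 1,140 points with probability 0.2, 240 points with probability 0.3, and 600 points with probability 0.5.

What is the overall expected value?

591 points

EV(A) = 0.2 × 1140 + 0.3 × 240 + 0.5 × 600 = 228 + 72 + 300 = 600
Branch B: 570 (certain)
Overall = 0.7 × 600 + 0.3 × 570 = 420 + 171 = 591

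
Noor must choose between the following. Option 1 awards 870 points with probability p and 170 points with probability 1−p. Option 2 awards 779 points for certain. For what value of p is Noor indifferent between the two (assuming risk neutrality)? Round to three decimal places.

p·870 + (1−p)·170 = 779
700p + 170 = 779
p = (779 − 170) / 700

p = 0.870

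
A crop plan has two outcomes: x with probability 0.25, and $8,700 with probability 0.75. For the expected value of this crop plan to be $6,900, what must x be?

0.25·x + 0.75·8700 = 6900
0.25·x = 6900 − 6525 = 375
x = 375 / 0.25 = 1500

x = $1,500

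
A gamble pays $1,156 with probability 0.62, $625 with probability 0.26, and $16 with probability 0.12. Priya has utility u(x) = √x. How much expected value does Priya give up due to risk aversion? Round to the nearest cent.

$93.78

E[u] = 0.62·√1156 + 0.26·√625 + 0.12·√16 = 0.62·34 + 0.26·25 + 0.12·4 = 28.06
CE = (28.06)² = 787.3636
Risk premium = EV − CE = 881.14 − 787.3636 = 93.7764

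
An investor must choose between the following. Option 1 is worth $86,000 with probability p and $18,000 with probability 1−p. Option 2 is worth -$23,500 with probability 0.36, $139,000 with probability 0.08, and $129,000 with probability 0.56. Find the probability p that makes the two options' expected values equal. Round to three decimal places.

EV(Option 2) = 0.36 × (-23500) + 0.08 × 139000 + 0.56 × 129000 = -8460 + 11120 + 72240 = 74900
p·86000 + (1−p)·18000 = 74900
68000p + 18000 = 74900
p = (74900 − 18000) / 68000

p = 0.837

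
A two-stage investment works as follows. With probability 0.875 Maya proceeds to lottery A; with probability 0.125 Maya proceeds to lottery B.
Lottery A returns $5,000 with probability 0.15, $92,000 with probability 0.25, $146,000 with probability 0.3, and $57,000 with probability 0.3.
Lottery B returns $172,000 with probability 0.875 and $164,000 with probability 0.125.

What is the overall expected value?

EV(A) = 0.15 × 5000 + 0.25 × 92000 + 0.3 × 146000 + 0.3 × 57000 = 750 + 23000 + 43800 + 17100 = 84650
EV(B) = 0.875 × 172000 + 0.125 × 164000 = 150500 + 20500 = 171000
Overall = 0.875 × 84650 + 0.125 × 171000 = 74068.75 + 21375 = 95443.75

$95,443.75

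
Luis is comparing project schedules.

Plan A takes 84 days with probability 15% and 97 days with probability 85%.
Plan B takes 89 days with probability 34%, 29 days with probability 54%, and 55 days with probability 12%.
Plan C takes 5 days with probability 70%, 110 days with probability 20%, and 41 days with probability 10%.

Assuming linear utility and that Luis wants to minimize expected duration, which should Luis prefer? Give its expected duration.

Plan A = 0.15 × 84 + 0.85 × 97 = 12.6 + 82.45 = 95.05
Plan B = 0.34 × 89 + 0.54 × 29 + 0.12 × 55 = 30.26 + 15.66 + 6.6 = 52.52
Plan C = 0.7 × 5 + 0.2 × 110 + 0.1 × 41 = 3.5 + 22 + 4.1 = 29.6

Plan C (29.6 days)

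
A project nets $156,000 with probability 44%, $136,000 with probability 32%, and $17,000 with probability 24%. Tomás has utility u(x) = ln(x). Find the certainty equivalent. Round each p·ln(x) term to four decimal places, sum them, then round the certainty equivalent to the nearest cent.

E[u] = 0.44·ln(156000) + 0.32·ln(136000) + 0.24·ln(17000) = 5.2613 + 3.7825 + 2.3378 = 11.3816
CE = e^11.3816 ≈ 87693.23

$87,693.23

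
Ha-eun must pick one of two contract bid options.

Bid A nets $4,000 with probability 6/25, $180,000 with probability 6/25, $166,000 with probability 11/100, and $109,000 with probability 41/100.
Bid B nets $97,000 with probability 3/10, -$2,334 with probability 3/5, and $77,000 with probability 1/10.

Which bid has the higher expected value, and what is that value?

Bid A ($107,110)

Bid A = 6/25 × 4000 + 6/25 × 180000 + 11/100 × 166000 + 41/100 × 109000 = 960 + 43200 + 18260 + 44690 = 107110
Bid B = 3/10 × 97000 + 3/5 × (-2334) + 1/10 × 77000 = 29100 − 1400.4 + 7700 = 35399.6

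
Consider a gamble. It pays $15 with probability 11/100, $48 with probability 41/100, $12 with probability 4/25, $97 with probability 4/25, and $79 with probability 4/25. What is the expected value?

$51.41

EV = 11/100 × 15 + 41/100 × 48 + 4/25 × 12 + 4/25 × 97 + 4/25 × 79 = 1.65 + 19.68 + 1.92 + 15.52 + 12.64 = 51.41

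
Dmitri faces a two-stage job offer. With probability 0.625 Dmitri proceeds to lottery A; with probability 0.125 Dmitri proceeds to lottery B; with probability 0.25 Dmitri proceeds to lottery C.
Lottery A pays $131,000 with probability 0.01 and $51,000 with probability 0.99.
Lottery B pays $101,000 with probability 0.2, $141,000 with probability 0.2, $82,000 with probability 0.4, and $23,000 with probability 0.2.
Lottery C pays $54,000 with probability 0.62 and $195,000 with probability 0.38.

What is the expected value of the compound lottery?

EV(A) = 0.01 × 131000 + 0.99 × 51000 = 1310 + 50490 = 51800
EV(B) = 0.2 × 101000 + 0.2 × 141000 + 0.4 × 82000 + 0.2 × 23000 = 20200 + 28200 + 32800 + 4600 = 85800
EV(C) = 0.62 × 54000 + 0.38 × 195000 = 33480 + 74100 = 107580
Overall = 0.625 × 51800 + 0.125 × 85800 + 0.25 × 107580 = 32375 + 10725 + 26895 = 69995

$69,995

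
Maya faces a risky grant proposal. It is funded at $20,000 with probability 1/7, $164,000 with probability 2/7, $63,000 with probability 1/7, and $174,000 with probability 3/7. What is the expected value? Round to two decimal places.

$133,285.71

EV = 1/7 × 20000 + 2/7 × 164000 + 1/7 × 63000 + 3/7 × 174000 = 2857.1429 + 46857.1429 + 9000 + 74571.4286 = 133285.7143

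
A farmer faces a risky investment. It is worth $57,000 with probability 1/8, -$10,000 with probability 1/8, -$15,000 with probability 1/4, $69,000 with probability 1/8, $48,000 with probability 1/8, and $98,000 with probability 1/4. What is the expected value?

$41,250

EV = 1/8 × 57000 + 1/8 × (-10000) + 1/4 × (-15000) + 1/8 × 69000 + 1/8 × 48000 + 1/4 × 98000 = 7125 − 1250 − 3750 + 8625 + 6000 + 24500 = 41250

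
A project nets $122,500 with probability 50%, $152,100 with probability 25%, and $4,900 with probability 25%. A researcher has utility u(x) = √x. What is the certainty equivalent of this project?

$84,100

E[u] = 0.5·√122500 + 0.25·√152100 + 0.25·√4900 = 0.5·350 + 0.25·390 + 0.25·70 = 290
CE = (290)² = 84100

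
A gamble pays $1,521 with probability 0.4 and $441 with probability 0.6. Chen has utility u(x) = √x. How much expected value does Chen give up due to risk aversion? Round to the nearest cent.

E[u] = 0.4·√1521 + 0.6·√441 = 0.4·39 + 0.6·21 = 28.2
CE = (28.2)² = 795.24
Risk premium = EV − CE = 873 − 795.24 = 77.76

$77.76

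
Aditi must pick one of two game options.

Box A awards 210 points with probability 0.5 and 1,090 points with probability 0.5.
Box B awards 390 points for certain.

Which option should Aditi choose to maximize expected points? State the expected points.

Box A = 0.5 × 210 + 0.5 × 1090 = 105 + 545 = 650
Box B: 390 (certain)

Box A (650 points)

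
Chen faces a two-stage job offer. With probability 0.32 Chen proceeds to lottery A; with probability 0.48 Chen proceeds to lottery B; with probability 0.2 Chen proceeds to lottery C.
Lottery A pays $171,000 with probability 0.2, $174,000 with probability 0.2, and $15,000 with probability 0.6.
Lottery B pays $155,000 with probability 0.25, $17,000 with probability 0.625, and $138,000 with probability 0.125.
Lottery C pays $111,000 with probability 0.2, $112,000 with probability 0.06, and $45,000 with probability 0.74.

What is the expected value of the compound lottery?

$69,384

EV(A) = 0.2 × 171000 + 0.2 × 174000 + 0.6 × 15000 = 34200 + 34800 + 9000 = 78000
EV(B) = 0.25 × 155000 + 0.625 × 17000 + 0.125 × 138000 = 38750 + 10625 + 17250 = 66625
EV(C) = 0.2 × 111000 + 0.06 × 112000 + 0.74 × 45000 = 22200 + 6720 + 33300 = 62220
Overall = 0.32 × 78000 + 0.48 × 66625 + 0.2 × 62220 = 24960 + 31980 + 12444 = 69384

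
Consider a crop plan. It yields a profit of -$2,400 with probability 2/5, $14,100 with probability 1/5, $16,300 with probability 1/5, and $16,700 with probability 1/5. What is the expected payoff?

$8,460

EV = 2/5 × (-2400) + 1/5 × 14100 + 1/5 × 16300 + 1/5 × 16700 = -960 + 2820 + 3260 + 3340 = 8460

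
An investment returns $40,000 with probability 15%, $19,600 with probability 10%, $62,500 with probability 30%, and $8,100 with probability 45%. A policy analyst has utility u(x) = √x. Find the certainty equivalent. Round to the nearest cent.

$25,440.25

E[u] = 0.15·√40000 + 0.1·√19600 + 0.3·√62500 + 0.45·√8100 = 0.15·200 + 0.1·140 + 0.3·250 + 0.45·90 = 159.5
CE = (159.5)² = 25440.25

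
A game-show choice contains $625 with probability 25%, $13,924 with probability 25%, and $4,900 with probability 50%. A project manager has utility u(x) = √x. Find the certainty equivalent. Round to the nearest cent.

E[u] = 0.25·√625 + 0.25·√13924 + 0.5·√4900 = 0.25·25 + 0.25·118 + 0.5·70 = 70.75
CE = (70.75)² = 5005.5625

$5,005.56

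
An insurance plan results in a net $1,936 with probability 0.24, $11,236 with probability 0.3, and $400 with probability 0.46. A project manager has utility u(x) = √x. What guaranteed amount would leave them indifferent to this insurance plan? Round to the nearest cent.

$2,658.43

E[u] = 0.24·√1936 + 0.3·√11236 + 0.46·√400 = 0.24·44 + 0.3·106 + 0.46·20 = 51.56
CE = (51.56)² = 2658.4336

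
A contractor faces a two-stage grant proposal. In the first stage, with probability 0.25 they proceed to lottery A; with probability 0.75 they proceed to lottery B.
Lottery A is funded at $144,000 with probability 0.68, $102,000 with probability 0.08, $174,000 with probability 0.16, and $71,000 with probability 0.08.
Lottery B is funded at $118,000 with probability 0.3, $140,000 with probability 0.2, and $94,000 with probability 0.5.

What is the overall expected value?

$117,700

EV(A) = 0.68 × 144000 + 0.08 × 102000 + 0.16 × 174000 + 0.08 × 71000 = 97920 + 8160 + 27840 + 5680 = 139600
EV(B) = 0.3 × 118000 + 0.2 × 140000 + 0.5 × 94000 = 35400 + 28000 + 47000 = 110400
Overall = 0.25 × 139600 + 0.75 × 110400 = 34900 + 82800 = 117700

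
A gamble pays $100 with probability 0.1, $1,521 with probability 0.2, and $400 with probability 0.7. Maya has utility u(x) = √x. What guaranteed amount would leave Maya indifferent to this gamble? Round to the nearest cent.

$519.84

E[u] = 0.1·√100 + 0.2·√1521 + 0.7·√400 = 0.1·10 + 0.2·39 + 0.7·20 = 22.8
CE = (22.8)² = 519.84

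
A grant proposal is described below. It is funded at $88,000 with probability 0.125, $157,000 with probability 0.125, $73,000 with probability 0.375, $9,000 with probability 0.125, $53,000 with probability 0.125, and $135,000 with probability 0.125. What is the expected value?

$82,625

EV = 0.125 × 88000 + 0.125 × 157000 + 0.375 × 73000 + 0.125 × 9000 + 0.125 × 53000 + 0.125 × 135000 = 11000 + 19625 + 27375 + 1125 + 6625 + 16875 = 82625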